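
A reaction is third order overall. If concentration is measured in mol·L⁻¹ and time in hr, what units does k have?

(mol·L⁻¹)⁻²·hr⁻¹

Step 1: For overall order n, rate = k × (concentration)^n.
Step 2: Rate has units mol·L⁻¹·hr⁻¹; concentration term has units (mol·L⁻¹)^3.
Step 3: k = rate / (concentration)^n, so units of k = (mol·L⁻¹)^(1-3)·hr⁻¹ = (mol·L⁻¹)⁻²·hr⁻¹.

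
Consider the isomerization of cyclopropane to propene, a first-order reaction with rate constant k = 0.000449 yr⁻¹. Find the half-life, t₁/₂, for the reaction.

1544 yr

Step 1: For a first-order reaction, t₁/₂ = ln(2)/k
Step 2: t₁/₂ = ln(2)/0.000449
Step 3: t₁/₂ = 0.6931/0.000449 = 1544 yr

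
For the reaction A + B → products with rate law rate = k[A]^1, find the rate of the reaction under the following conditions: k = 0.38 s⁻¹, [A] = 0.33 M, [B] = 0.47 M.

0.1254 M/s

Step 1: The rate law is rate = k[A]^1
Step 2: Note that the rate does not depend on [B] (zero order in B).
Step 3: rate = 0.38 × (0.33)^1 = 0.1254 M/s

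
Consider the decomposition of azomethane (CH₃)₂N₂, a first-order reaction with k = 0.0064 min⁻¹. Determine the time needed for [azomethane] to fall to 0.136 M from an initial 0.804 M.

277.6 min

Step 1: For first-order: t = ln([azomethane]₀/[azomethane])/k
Step 2: t = ln(0.804/0.136)/0.0064
Step 3: t = ln(5.912)/0.0064
Step 4: t = 1.777/0.0064 = 277.6 min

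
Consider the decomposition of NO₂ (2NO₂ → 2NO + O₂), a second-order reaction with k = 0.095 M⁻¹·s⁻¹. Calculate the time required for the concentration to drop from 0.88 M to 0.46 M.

10.92 s

Step 1: For second-order: t = (1/[NO₂] - 1/[NO₂]₀)/k
Step 2: t = (1/0.46 - 1/0.88)/0.095
Step 3: t = (2.174 - 1.136)/0.095
Step 4: t = 1.038/0.095 = 10.92 s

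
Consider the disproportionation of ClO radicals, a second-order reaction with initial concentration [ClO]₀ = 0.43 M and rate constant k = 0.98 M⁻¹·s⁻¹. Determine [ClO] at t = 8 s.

0.09837 M

Step 1: For a second-order reaction: 1/[ClO] = 1/[ClO]₀ + kt
Step 2: 1/[ClO] = 1/0.43 + 0.98 × 8
Step 3: 1/[ClO] = 2.326 + 7.84 = 10.17
Step 4: [ClO] = 1/10.17 = 0.09837 M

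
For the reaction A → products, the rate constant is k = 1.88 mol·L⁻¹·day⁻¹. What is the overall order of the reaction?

zeroth order (0)

Step 1: The units of k for an nth-order reaction are (concentration)^(1-n)·(time)⁻¹.
Step 2: Here k has units mol·L⁻¹·day⁻¹, so the concentration exponent is 1.
Step 3: 1 - n = 1 ⇒ n = 0. The reaction is zeroth order.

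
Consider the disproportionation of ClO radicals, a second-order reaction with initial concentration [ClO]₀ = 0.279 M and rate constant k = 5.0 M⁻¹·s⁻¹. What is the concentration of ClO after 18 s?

0.01069 M

Step 1: For a second-order reaction: 1/[ClO] = 1/[ClO]₀ + kt
Step 2: 1/[ClO] = 1/0.279 + 5.0 × 18
Step 3: 1/[ClO] = 3.584 + 90 = 93.58
Step 4: [ClO] = 1/93.58 = 0.01069 M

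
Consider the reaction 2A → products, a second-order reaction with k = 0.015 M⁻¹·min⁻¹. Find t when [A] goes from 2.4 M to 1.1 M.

32.83 min

Step 1: For second-order: t = (1/[A] - 1/[A]₀)/k
Step 2: t = (1/1.1 - 1/2.4)/0.015
Step 3: t = (0.9091 - 0.4167)/0.015
Step 4: t = 0.4924/0.015 = 32.83 min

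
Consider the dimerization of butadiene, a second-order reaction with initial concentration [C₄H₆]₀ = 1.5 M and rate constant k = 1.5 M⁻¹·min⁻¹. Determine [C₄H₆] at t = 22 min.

0.0297 M

Step 1: For a second-order reaction: 1/[C₄H₆] = 1/[C₄H₆]₀ + kt
Step 2: 1/[C₄H₆] = 1/1.5 + 1.5 × 22
Step 3: 1/[C₄H₆] = 0.6667 + 33 = 33.67
Step 4: [C₄H₆] = 1/33.67 = 0.0297 M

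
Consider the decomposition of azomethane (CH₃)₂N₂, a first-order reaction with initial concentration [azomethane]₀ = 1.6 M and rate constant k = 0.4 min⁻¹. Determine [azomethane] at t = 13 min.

0.008827 M

Step 1: For a first-order reaction: [azomethane] = [azomethane]₀ × e^(-kt)
Step 2: [azomethane] = 1.6 × e^(-0.4 × 13)
Step 3: [azomethane] = 1.6 × e^(-5.2)
Step 4: [azomethane] = 1.6 × 0.00551656 = 0.008827 M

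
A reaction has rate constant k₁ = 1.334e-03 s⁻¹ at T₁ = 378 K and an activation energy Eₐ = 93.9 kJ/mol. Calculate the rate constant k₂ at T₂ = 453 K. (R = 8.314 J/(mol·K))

1.877e-01 s⁻¹

Step 1: Use the two-temperature Arrhenius form: ln(k₂/k₁) = -Eₐ/R × (1/T₂ - 1/T₁)
Step 2: Convert Eₐ to J/mol: 93.9 kJ/mol = 93900 J/mol
Step 3: 1/T₂ - 1/T₁ = 1/453 - 1/378 = -4.379971e-04 K⁻¹
Step 4: ln(k₂/k₁) = -93900/8.314 × -4.379971e-04 = 4.94683
Step 5: k₂ = k₁ × exp(4.94683) = 1.334e-03 × 1.40728e+02 = 1.877e-01 s⁻¹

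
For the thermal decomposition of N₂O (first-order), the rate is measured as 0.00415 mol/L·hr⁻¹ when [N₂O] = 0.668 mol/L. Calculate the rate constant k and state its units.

0.006213 hr⁻¹

Step 1: rate = k[N₂O]^1, so k = rate / [N₂O]^1.
Step 2: k = 0.00415 / (0.668)^1 = 0.00415 / 0.668.
Step 3: k = 0.006213 hr⁻¹.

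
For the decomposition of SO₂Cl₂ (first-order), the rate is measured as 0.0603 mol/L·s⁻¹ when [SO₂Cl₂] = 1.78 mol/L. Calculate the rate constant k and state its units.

0.03388 s⁻¹

Step 1: rate = k[SO₂Cl₂]^1, so k = rate / [SO₂Cl₂]^1.
Step 2: k = 0.0603 / (1.78)^1 = 0.0603 / 1.78.
Step 3: k = 0.03388 s⁻¹.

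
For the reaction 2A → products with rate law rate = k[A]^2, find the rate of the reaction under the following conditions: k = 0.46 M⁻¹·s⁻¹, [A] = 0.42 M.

0.08114 M/s

Step 1: Identify the rate law: rate = k[A]^2
Step 2: Substitute values: rate = 0.46 × (0.42)^2
Step 3: Calculate: rate = 0.46 × 0.1764 = 0.081144 M/s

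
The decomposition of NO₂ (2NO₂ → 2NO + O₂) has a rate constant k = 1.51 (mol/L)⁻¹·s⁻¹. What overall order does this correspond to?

second order (2)

Step 1: The units of k for an nth-order reaction are (concentration)^(1-n)·(time)⁻¹.
Step 2: Here k has units (mol/L)⁻¹·s⁻¹, so the concentration exponent is -1.
Step 3: 1 - n = -1 ⇒ n = 2. The reaction is second order.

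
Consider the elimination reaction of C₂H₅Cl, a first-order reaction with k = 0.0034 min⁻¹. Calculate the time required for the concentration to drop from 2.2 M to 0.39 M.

508.8 min

Step 1: For first-order: t = ln([C₂H₅Cl]₀/[C₂H₅Cl])/k
Step 2: t = ln(2.2/0.39)/0.0034
Step 3: t = ln(5.641)/0.0034
Step 4: t = 1.73/0.0034 = 508.8 min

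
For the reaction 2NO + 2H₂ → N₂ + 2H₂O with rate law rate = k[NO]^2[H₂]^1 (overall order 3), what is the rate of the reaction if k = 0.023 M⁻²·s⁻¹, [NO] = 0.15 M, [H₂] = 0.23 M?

0.000119 M/s

Step 1: The rate law is rate = k[NO]^2[H₂]^1, overall order = 2+1 = 3
Step 2: Substitute values: rate = 0.023 × (0.15)^2 × (0.23)^1
Step 3: rate = 0.023 × 0.0225 × 0.23 = 0.000119025 M/s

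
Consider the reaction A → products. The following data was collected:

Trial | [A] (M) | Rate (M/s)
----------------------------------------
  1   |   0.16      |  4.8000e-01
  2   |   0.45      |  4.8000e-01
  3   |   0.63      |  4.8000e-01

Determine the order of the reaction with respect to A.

zeroth order (0)

Step 1: Compare trials - when concentration changes, rate stays constant.
Step 2: rate₂/rate₁ = 4.8000e-01/4.8000e-01 = 1
Step 3: [A]₂/[A]₁ = 0.45/0.16 = 2.812
Step 4: Since rate ratio ≈ (conc ratio)^0, the reaction is zeroth order.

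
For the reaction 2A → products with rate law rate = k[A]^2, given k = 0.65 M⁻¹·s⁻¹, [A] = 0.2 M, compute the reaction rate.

0.026 M/s

Step 1: Identify the rate law: rate = k[A]^2
Step 2: Substitute values: rate = 0.65 × (0.2)^2
Step 3: Calculate: rate = 0.65 × 0.04 = 0.026 M/s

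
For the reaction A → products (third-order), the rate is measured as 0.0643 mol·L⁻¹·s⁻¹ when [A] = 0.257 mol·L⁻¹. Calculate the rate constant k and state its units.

3.788 (mol·L⁻¹)⁻²·s⁻¹

Step 1: rate = k[A]^3, so k = rate / [A]^3.
Step 2: k = 0.0643 / (0.257)^3 = 0.0643 / 0.01697.
Step 3: k = 3.788 (mol·L⁻¹)⁻²·s⁻¹.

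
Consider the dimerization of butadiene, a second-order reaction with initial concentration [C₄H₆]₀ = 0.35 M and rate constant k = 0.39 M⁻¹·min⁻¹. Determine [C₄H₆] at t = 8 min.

0.1673 M

Step 1: For a second-order reaction: 1/[C₄H₆] = 1/[C₄H₆]₀ + kt
Step 2: 1/[C₄H₆] = 1/0.35 + 0.39 × 8
Step 3: 1/[C₄H₆] = 2.857 + 3.12 = 5.977
Step 4: [C₄H₆] = 1/5.977 = 0.1673 M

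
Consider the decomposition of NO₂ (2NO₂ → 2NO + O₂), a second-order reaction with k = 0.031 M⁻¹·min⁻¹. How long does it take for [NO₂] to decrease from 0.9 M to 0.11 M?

257.4 min

Step 1: For second-order: t = (1/[NO₂] - 1/[NO₂]₀)/k
Step 2: t = (1/0.11 - 1/0.9)/0.031
Step 3: t = (9.091 - 1.111)/0.031
Step 4: t = 7.98/0.031 = 257.4 min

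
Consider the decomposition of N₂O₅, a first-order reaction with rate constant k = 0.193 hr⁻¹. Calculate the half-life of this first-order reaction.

3.591 hr

Step 1: For a first-order reaction, t₁/₂ = ln(2)/k
Step 2: t₁/₂ = ln(2)/0.193
Step 3: t₁/₂ = 0.6931/0.193 = 3.591 hr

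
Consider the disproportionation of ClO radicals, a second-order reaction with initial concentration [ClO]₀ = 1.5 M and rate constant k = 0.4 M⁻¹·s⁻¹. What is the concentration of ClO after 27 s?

0.08721 M

Step 1: For a second-order reaction: 1/[ClO] = 1/[ClO]₀ + kt
Step 2: 1/[ClO] = 1/1.5 + 0.4 × 27
Step 3: 1/[ClO] = 0.6667 + 10.8 = 11.47
Step 4: [ClO] = 1/11.47 = 0.08721 M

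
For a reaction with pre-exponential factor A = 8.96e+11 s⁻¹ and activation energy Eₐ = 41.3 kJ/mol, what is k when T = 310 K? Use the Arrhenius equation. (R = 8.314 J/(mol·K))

9.84e+04 s⁻¹

Step 1: Use the Arrhenius equation: k = A × exp(-Eₐ/RT)
Step 2: Convert Eₐ to J/mol: 41.3 kJ/mol = 41300 J/mol
Step 3: Calculate the exponent: -Eₐ/(RT) = -41300/(8.314 × 310) = -16.02427
Step 4: k = 8.96e+11 × exp(-16.02427)
Step 5: k = 8.96e+11 × 1.09837e-07 = 9.8414e+04 s⁻¹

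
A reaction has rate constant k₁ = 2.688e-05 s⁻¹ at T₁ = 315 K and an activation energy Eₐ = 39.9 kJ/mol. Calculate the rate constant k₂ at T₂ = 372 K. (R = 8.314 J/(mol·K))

2.775e-04 s⁻¹

Step 1: Use the two-temperature Arrhenius form: ln(k₂/k₁) = -Eₐ/R × (1/T₂ - 1/T₁)
Step 2: Convert Eₐ to J/mol: 39.9 kJ/mol = 39900 J/mol
Step 3: 1/T₂ - 1/T₁ = 1/372 - 1/315 = -4.864311e-04 K⁻¹
Step 4: ln(k₂/k₁) = -39900/8.314 × -4.864311e-04 = 2.33445
Step 5: k₂ = k₁ × exp(2.33445) = 2.688e-05 × 1.03238e+01 = 2.775e-04 s⁻¹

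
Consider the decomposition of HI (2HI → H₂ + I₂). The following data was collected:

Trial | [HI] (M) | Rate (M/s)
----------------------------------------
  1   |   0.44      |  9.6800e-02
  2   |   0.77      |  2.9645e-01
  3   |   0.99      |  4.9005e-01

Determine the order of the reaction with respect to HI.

second order (2)

Step 1: Compare trials to find order n where rate₂/rate₁ = ([HI]₂/[HI]₁)^n
Step 2: rate₂/rate₁ = 2.9645e-01/9.6800e-02 = 3.062
Step 3: [HI]₂/[HI]₁ = 0.77/0.44 = 1.75
Step 4: n = ln(3.062)/ln(1.75) = 2.00 ≈ 2
Step 5: The reaction is second order in HI.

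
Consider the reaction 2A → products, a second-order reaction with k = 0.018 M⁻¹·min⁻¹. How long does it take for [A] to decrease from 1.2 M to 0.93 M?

13.44 min

Step 1: For second-order: t = (1/[A] - 1/[A]₀)/k
Step 2: t = (1/0.93 - 1/1.2)/0.018
Step 3: t = (1.075 - 0.8333)/0.018
Step 4: t = 0.2419/0.018 = 13.44 min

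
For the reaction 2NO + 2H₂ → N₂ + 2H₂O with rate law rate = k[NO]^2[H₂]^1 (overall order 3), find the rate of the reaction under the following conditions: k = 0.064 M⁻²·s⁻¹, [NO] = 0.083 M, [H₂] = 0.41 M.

0.0001808 M/s

Step 1: The rate law is rate = k[NO]^2[H₂]^1, overall order = 2+1 = 3
Step 2: Substitute values: rate = 0.064 × (0.083)^2 × (0.41)^1
Step 3: rate = 0.064 × 0.006889 × 0.41 = 0.000180767 M/s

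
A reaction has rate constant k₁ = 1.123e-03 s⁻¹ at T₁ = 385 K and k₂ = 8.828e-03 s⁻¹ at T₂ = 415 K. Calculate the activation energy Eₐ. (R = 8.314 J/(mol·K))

91.3 kJ/mol

Step 1: Use the two-temperature Arrhenius form: ln(k₂/k₁) = -Eₐ/R × (1/T₂ - 1/T₁)
Step 2: ln(k₂/k₁) = ln(8.828e-03/1.123e-03) = ln(7.86109) = 2.06192
Step 3: 1/T₂ - 1/T₁ = 1/415 - 1/385 = -1.877640e-04 K⁻¹
Step 4: Eₐ = -R × ln(k₂/k₁) / (1/T₂ - 1/T₁) = -8.314 × 2.06192 / -1.877640e-04
Step 5: Eₐ = 9.1300e+04 J/mol = 91.3 kJ/mol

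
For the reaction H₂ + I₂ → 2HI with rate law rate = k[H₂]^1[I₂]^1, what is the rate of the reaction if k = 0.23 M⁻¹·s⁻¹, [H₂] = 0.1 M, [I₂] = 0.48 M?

0.01104 M/s

Step 1: The rate law is rate = k[H₂]^1[I₂]^1
Step 2: Substitute: rate = 0.23 × (0.1)^1 × (0.48)^1
Step 3: rate = 0.23 × 0.1 × 0.48 = 0.01104 M/s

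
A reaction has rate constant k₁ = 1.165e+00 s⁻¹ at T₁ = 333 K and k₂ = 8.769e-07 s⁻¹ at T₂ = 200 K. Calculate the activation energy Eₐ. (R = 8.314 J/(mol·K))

58.7 kJ/mol

Step 1: Use the two-temperature Arrhenius form: ln(k₂/k₁) = -Eₐ/R × (1/T₂ - 1/T₁)
Step 2: ln(k₂/k₁) = ln(8.769e-07/1.165e+00) = ln(7.52704e-07) = -14.0996
Step 3: 1/T₂ - 1/T₁ = 1/200 - 1/333 = 1.996997e-03 K⁻¹
Step 4: Eₐ = -R × ln(k₂/k₁) / (1/T₂ - 1/T₁) = -8.314 × -14.0996 / 1.996997e-03
Step 5: Eₐ = 5.8700e+04 J/mol = 58.7 kJ/mol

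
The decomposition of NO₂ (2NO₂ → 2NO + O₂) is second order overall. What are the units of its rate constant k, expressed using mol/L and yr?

(mol/L)⁻¹·yr⁻¹

Step 1: For overall order n, rate = k × (concentration)^n.
Step 2: Rate has units mol/L·yr⁻¹; concentration term has units (mol/L)^2.
Step 3: k = rate / (concentration)^n, so units of k = (mol/L)^(1-2)·yr⁻¹ = (mol/L)⁻¹·yr⁻¹.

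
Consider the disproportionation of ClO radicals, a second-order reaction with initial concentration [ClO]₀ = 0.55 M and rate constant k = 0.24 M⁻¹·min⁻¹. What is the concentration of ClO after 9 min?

0.2514 M

Step 1: For a second-order reaction: 1/[ClO] = 1/[ClO]₀ + kt
Step 2: 1/[ClO] = 1/0.55 + 0.24 × 9
Step 3: 1/[ClO] = 1.818 + 2.16 = 3.978
Step 4: [ClO] = 1/3.978 = 0.2514 M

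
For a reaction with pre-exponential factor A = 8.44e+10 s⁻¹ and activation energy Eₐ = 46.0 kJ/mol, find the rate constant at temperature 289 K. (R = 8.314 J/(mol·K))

4.09e+02 s⁻¹

Step 1: Use the Arrhenius equation: k = A × exp(-Eₐ/RT)
Step 2: Convert Eₐ to J/mol: 46.0 kJ/mol = 46000 J/mol
Step 3: Calculate the exponent: -Eₐ/(RT) = -46000/(8.314 × 289) = -19.14476
Step 4: k = 8.44e+10 × exp(-19.14476)
Step 5: k = 8.44e+10 × 4.84771e-09 = 4.0915e+02 s⁻¹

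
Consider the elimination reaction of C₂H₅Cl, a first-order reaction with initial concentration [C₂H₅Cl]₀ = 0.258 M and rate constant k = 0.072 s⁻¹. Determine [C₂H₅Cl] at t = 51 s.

0.00656 M

Step 1: For a first-order reaction: [C₂H₅Cl] = [C₂H₅Cl]₀ × e^(-kt)
Step 2: [C₂H₅Cl] = 0.258 × e^(-0.072 × 51)
Step 3: [C₂H₅Cl] = 0.258 × e^(-3.672)
Step 4: [C₂H₅Cl] = 0.258 × 0.0254256 = 0.00656 M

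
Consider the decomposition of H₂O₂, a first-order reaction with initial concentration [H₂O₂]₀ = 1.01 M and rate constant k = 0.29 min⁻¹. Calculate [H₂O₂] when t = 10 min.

0.05557 M

Step 1: For a first-order reaction: [H₂O₂] = [H₂O₂]₀ × e^(-kt)
Step 2: [H₂O₂] = 1.01 × e^(-0.29 × 10)
Step 3: [H₂O₂] = 1.01 × e^(-2.9)
Step 4: [H₂O₂] = 1.01 × 0.0550232 = 0.05557 M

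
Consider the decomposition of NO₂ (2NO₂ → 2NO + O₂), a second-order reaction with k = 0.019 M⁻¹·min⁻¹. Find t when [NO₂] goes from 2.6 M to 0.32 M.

144.2 min

Step 1: For second-order: t = (1/[NO₂] - 1/[NO₂]₀)/k
Step 2: t = (1/0.32 - 1/2.6)/0.019
Step 3: t = (3.125 - 0.3846)/0.019
Step 4: t = 2.74/0.019 = 144.2 min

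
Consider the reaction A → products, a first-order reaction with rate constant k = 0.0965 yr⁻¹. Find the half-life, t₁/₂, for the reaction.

7.183 yr

Step 1: For a first-order reaction, t₁/₂ = ln(2)/k
Step 2: t₁/₂ = ln(2)/0.0965
Step 3: t₁/₂ = 0.6931/0.0965 = 7.183 yr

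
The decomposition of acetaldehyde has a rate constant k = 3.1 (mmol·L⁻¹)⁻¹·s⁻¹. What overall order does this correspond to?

second order (2)

Step 1: The units of k for an nth-order reaction are (concentration)^(1-n)·(time)⁻¹.
Step 2: Here k has units (mmol·L⁻¹)⁻¹·s⁻¹, so the concentration exponent is -1.
Step 3: 1 - n = -1 ⇒ n = 2. The reaction is second order.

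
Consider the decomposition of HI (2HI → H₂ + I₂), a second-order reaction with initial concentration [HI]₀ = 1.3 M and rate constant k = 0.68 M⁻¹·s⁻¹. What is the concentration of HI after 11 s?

0.1212 M

Step 1: For a second-order reaction: 1/[HI] = 1/[HI]₀ + kt
Step 2: 1/[HI] = 1/1.3 + 0.68 × 11
Step 3: 1/[HI] = 0.7692 + 7.48 = 8.249
Step 4: [HI] = 1/8.249 = 0.1212 M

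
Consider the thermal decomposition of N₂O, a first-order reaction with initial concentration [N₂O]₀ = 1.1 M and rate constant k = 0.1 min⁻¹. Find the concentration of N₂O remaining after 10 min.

0.4047 M

Step 1: For a first-order reaction: [N₂O] = [N₂O]₀ × e^(-kt)
Step 2: [N₂O] = 1.1 × e^(-0.1 × 10)
Step 3: [N₂O] = 1.1 × e^(-1)
Step 4: [N₂O] = 1.1 × 0.367879 = 0.4047 M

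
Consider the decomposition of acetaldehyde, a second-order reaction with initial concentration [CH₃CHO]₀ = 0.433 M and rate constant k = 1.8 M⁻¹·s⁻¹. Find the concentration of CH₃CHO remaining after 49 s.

0.01105 M

Step 1: For a second-order reaction: 1/[CH₃CHO] = 1/[CH₃CHO]₀ + kt
Step 2: 1/[CH₃CHO] = 1/0.433 + 1.8 × 49
Step 3: 1/[CH₃CHO] = 2.309 + 88.2 = 90.51
Step 4: [CH₃CHO] = 1/90.51 = 0.01105 M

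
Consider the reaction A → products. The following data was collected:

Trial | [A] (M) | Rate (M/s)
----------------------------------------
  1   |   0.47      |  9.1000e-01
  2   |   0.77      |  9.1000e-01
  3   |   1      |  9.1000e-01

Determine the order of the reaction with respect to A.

zeroth order (0)

Step 1: Compare trials - when concentration changes, rate stays constant.
Step 2: rate₂/rate₁ = 9.1000e-01/9.1000e-01 = 1
Step 3: [A]₂/[A]₁ = 0.77/0.47 = 1.638
Step 4: Since rate ratio ≈ (conc ratio)^0, the reaction is zeroth order.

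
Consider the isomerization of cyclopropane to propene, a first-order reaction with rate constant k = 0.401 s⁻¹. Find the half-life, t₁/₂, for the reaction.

1.729 s

Step 1: For a first-order reaction, t₁/₂ = ln(2)/k
Step 2: t₁/₂ = ln(2)/0.401
Step 3: t₁/₂ = 0.6931/0.401 = 1.729 s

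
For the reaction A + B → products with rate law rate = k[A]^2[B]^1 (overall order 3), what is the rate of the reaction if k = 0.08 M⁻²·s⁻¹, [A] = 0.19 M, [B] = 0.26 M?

0.0007509 M/s

Step 1: The rate law is rate = k[A]^2[B]^1, overall order = 2+1 = 3
Step 2: Substitute values: rate = 0.08 × (0.19)^2 × (0.26)^1
Step 3: rate = 0.08 × 0.0361 × 0.26 = 0.00075088 M/s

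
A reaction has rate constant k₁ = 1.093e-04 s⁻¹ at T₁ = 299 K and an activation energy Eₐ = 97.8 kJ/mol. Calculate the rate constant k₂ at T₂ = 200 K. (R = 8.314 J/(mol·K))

3.811e-13 s⁻¹

Step 1: Use the two-temperature Arrhenius form: ln(k₂/k₁) = -Eₐ/R × (1/T₂ - 1/T₁)
Step 2: Convert Eₐ to J/mol: 97.8 kJ/mol = 97800 J/mol
Step 3: 1/T₂ - 1/T₁ = 1/200 - 1/299 = 1.655518e-03 K⁻¹
Step 4: ln(k₂/k₁) = -97800/8.314 × 1.655518e-03 = -19.47434
Step 5: k₂ = k₁ × exp(-19.47434) = 1.093e-04 × 3.48660e-09 = 3.811e-13 s⁻¹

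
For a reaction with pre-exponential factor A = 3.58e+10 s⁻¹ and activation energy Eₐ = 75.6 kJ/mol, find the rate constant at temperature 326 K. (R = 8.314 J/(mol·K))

2.76e-02 s⁻¹

Step 1: Use the Arrhenius equation: k = A × exp(-Eₐ/RT)
Step 2: Convert Eₐ to J/mol: 75.6 kJ/mol = 75600 J/mol
Step 3: Calculate the exponent: -Eₐ/(RT) = -75600/(8.314 × 326) = -27.89293
Step 4: k = 3.58e+10 × exp(-27.89293)
Step 5: k = 3.58e+10 × 7.69581e-13 = 2.7551e-02 s⁻¹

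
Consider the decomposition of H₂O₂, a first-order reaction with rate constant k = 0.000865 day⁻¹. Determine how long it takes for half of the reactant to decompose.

801.3 day

Step 1: For a first-order reaction, t₁/₂ = ln(2)/k
Step 2: t₁/₂ = ln(2)/0.000865
Step 3: t₁/₂ = 0.6931/0.000865 = 801.3 day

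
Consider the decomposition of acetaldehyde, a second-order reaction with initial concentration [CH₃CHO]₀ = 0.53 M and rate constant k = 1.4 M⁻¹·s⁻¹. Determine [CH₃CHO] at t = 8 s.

0.07641 M

Step 1: For a second-order reaction: 1/[CH₃CHO] = 1/[CH₃CHO]₀ + kt
Step 2: 1/[CH₃CHO] = 1/0.53 + 1.4 × 8
Step 3: 1/[CH₃CHO] = 1.887 + 11.2 = 13.09
Step 4: [CH₃CHO] = 1/13.09 = 0.07641 M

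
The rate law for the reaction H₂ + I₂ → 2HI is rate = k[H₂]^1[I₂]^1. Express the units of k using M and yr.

M⁻¹·yr⁻¹

Step 1: Overall order = 1 + 1 = 2.
Step 2: rate has units M·yr⁻¹; [H₂]^1[I₂]^1 has units M^2.
Step 3: k = rate/([H₂]^1[I₂]^1), so units of k = M^(1-2)·yr⁻¹ = M⁻¹·yr⁻¹.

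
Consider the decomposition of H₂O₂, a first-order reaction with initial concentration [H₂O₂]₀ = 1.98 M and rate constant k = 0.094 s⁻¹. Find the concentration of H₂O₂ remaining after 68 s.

0.003316 M

Step 1: For a first-order reaction: [H₂O₂] = [H₂O₂]₀ × e^(-kt)
Step 2: [H₂O₂] = 1.98 × e^(-0.094 × 68)
Step 3: [H₂O₂] = 1.98 × e^(-6.392)
Step 4: [H₂O₂] = 1.98 × 0.0016749 = 0.003316 M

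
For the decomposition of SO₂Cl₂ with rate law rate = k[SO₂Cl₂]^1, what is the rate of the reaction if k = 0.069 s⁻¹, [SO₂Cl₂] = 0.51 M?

0.03519 M/s

Step 1: Identify the rate law: rate = k[SO₂Cl₂]^1
Step 2: Substitute values: rate = 0.069 × (0.51)^1
Step 3: Calculate: rate = 0.069 × 0.51 = 0.03519 M/s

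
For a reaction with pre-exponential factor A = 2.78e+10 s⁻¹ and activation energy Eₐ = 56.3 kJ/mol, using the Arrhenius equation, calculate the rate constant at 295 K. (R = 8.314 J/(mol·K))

2.98e+00 s⁻¹

Step 1: Use the Arrhenius equation: k = A × exp(-Eₐ/RT)
Step 2: Convert Eₐ to J/mol: 56.3 kJ/mol = 56300 J/mol
Step 3: Calculate the exponent: -Eₐ/(RT) = -56300/(8.314 × 295) = -22.95495
Step 4: k = 2.78e+10 × exp(-22.95495)
Step 5: k = 2.78e+10 × 1.07347e-10 = 2.9842e+00 s⁻¹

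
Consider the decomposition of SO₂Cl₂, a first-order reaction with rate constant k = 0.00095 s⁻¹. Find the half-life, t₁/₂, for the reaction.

729.6 s

Step 1: For a first-order reaction, t₁/₂ = ln(2)/k
Step 2: t₁/₂ = ln(2)/0.00095
Step 3: t₁/₂ = 0.6931/0.00095 = 729.6 s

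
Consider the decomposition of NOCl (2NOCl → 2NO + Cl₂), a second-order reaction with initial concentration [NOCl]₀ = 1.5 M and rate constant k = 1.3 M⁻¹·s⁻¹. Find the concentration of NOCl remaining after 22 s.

0.03417 M

Step 1: For a second-order reaction: 1/[NOCl] = 1/[NOCl]₀ + kt
Step 2: 1/[NOCl] = 1/1.5 + 1.3 × 22
Step 3: 1/[NOCl] = 0.6667 + 28.6 = 29.27
Step 4: [NOCl] = 1/29.27 = 0.03417 M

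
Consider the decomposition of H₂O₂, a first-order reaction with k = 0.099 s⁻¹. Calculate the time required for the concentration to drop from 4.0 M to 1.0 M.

14 s

Step 1: For first-order: t = ln([H₂O₂]₀/[H₂O₂])/k
Step 2: t = ln(4.0/1.0)/0.099
Step 3: t = ln(4)/0.099
Step 4: t = 1.386/0.099 = 14 s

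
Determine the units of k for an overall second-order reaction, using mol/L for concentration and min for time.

(mol/L)⁻¹·min⁻¹

Step 1: For overall order n, rate = k × (concentration)^n.
Step 2: Rate has units mol/L·min⁻¹; concentration term has units (mol/L)^2.
Step 3: k = rate / (concentration)^n, so units of k = (mol/L)^(1-2)·min⁻¹ = (mol/L)⁻¹·min⁻¹.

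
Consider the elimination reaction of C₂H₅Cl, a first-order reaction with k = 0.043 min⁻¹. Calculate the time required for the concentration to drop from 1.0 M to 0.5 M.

16.12 min

Step 1: For first-order: t = ln([C₂H₅Cl]₀/[C₂H₅Cl])/k
Step 2: t = ln(1.0/0.5)/0.043
Step 3: t = ln(2)/0.043
Step 4: t = 0.6931/0.043 = 16.12 min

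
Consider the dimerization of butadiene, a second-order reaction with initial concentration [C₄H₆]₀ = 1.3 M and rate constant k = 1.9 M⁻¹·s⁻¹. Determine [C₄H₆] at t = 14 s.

0.03654 M

Step 1: For a second-order reaction: 1/[C₄H₆] = 1/[C₄H₆]₀ + kt
Step 2: 1/[C₄H₆] = 1/1.3 + 1.9 × 14
Step 3: 1/[C₄H₆] = 0.7692 + 26.6 = 27.37
Step 4: [C₄H₆] = 1/27.37 = 0.03654 M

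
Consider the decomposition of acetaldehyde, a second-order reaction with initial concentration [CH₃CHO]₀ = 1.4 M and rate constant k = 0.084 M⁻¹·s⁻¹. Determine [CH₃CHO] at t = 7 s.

0.7679 M

Step 1: For a second-order reaction: 1/[CH₃CHO] = 1/[CH₃CHO]₀ + kt
Step 2: 1/[CH₃CHO] = 1/1.4 + 0.084 × 7
Step 3: 1/[CH₃CHO] = 0.7143 + 0.588 = 1.302
Step 4: [CH₃CHO] = 1/1.302 = 0.7679 M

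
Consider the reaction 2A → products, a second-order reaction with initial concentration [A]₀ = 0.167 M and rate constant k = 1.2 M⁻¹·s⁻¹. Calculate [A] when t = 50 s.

0.01515 M

Step 1: For a second-order reaction: 1/[A] = 1/[A]₀ + kt
Step 2: 1/[A] = 1/0.167 + 1.2 × 50
Step 3: 1/[A] = 5.988 + 60 = 65.99
Step 4: [A] = 1/65.99 = 0.01515 M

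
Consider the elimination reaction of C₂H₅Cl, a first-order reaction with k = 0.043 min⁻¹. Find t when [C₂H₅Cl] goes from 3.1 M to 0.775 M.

32.24 min

Step 1: For first-order: t = ln([C₂H₅Cl]₀/[C₂H₅Cl])/k
Step 2: t = ln(3.1/0.775)/0.043
Step 3: t = ln(4)/0.043
Step 4: t = 1.386/0.043 = 32.24 min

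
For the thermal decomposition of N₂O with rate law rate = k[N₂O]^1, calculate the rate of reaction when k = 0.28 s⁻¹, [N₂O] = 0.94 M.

0.2632 M/s

Step 1: Identify the rate law: rate = k[N₂O]^1
Step 2: Substitute values: rate = 0.28 × (0.94)^1
Step 3: Calculate: rate = 0.28 × 0.94 = 0.2632 M/s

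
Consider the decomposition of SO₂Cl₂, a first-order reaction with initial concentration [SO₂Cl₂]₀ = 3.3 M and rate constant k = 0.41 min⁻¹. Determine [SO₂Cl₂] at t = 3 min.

0.9646 M

Step 1: For a first-order reaction: [SO₂Cl₂] = [SO₂Cl₂]₀ × e^(-kt)
Step 2: [SO₂Cl₂] = 3.3 × e^(-0.41 × 3)
Step 3: [SO₂Cl₂] = 3.3 × e^(-1.23)
Step 4: [SO₂Cl₂] = 3.3 × 0.292293 = 0.9646 M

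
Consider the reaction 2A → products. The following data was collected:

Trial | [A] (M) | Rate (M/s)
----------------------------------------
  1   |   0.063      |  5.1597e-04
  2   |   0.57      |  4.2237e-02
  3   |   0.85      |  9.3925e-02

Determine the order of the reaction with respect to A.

second order (2)

Step 1: Compare trials to find order n where rate₂/rate₁ = ([A]₂/[A]₁)^n
Step 2: rate₂/rate₁ = 4.2237e-02/5.1597e-04 = 81.86
Step 3: [A]₂/[A]₁ = 0.57/0.063 = 9.048
Step 4: n = ln(81.86)/ln(9.048) = 2.00 ≈ 2
Step 5: The reaction is second order in A.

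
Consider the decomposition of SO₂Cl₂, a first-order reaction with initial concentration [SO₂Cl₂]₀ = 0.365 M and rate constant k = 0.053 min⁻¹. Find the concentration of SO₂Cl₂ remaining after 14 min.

0.1738 M

Step 1: For a first-order reaction: [SO₂Cl₂] = [SO₂Cl₂]₀ × e^(-kt)
Step 2: [SO₂Cl₂] = 0.365 × e^(-0.053 × 14)
Step 3: [SO₂Cl₂] = 0.365 × e^(-0.742)
Step 4: [SO₂Cl₂] = 0.365 × 0.476161 = 0.1738 M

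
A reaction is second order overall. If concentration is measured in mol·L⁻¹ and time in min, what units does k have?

(mol·L⁻¹)⁻¹·min⁻¹

Step 1: For overall order n, rate = k × (concentration)^n.
Step 2: Rate has units mol·L⁻¹·min⁻¹; concentration term has units (mol·L⁻¹)^2.
Step 3: k = rate / (concentration)^n, so units of k = (mol·L⁻¹)^(1-2)·min⁻¹ = (mol·L⁻¹)⁻¹·min⁻¹.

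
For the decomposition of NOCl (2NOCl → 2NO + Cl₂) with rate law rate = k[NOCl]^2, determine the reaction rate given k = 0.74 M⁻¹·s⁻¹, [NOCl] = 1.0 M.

0.74 M/s

Step 1: Identify the rate law: rate = k[NOCl]^2
Step 2: Substitute values: rate = 0.74 × (1.0)^2
Step 3: Calculate: rate = 0.74 × 1 = 0.74 M/s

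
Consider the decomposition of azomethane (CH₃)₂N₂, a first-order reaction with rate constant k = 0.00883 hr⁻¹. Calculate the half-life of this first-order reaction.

78.5 hr

Step 1: For a first-order reaction, t₁/₂ = ln(2)/k
Step 2: t₁/₂ = ln(2)/0.00883
Step 3: t₁/₂ = 0.6931/0.00883 = 78.5 hr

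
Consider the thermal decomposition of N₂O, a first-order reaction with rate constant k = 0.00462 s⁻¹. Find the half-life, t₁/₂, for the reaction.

150 s

Step 1: For a first-order reaction, t₁/₂ = ln(2)/k
Step 2: t₁/₂ = ln(2)/0.00462
Step 3: t₁/₂ = 0.6931/0.00462 = 150 s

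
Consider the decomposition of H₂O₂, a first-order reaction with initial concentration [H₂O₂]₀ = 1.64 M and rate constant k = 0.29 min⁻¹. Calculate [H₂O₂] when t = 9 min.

0.1206 M

Step 1: For a first-order reaction: [H₂O₂] = [H₂O₂]₀ × e^(-kt)
Step 2: [H₂O₂] = 1.64 × e^(-0.29 × 9)
Step 3: [H₂O₂] = 1.64 × e^(-2.61)
Step 4: [H₂O₂] = 1.64 × 0.0735345 = 0.1206 M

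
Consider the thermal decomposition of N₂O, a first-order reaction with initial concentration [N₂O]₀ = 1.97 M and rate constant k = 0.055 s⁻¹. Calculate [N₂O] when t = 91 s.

0.01321 M

Step 1: For a first-order reaction: [N₂O] = [N₂O]₀ × e^(-kt)
Step 2: [N₂O] = 1.97 × e^(-0.055 × 91)
Step 3: [N₂O] = 1.97 × e^(-5.005)
Step 4: [N₂O] = 1.97 × 0.00670434 = 0.01321 M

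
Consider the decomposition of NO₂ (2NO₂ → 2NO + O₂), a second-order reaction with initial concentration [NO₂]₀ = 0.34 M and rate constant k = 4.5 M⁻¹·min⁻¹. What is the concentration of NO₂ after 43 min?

0.005091 M

Step 1: For a second-order reaction: 1/[NO₂] = 1/[NO₂]₀ + kt
Step 2: 1/[NO₂] = 1/0.34 + 4.5 × 43
Step 3: 1/[NO₂] = 2.941 + 193.5 = 196.4
Step 4: [NO₂] = 1/196.4 = 0.005091 M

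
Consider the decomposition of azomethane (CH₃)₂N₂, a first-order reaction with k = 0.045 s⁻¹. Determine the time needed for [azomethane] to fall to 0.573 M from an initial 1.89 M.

26.52 s

Step 1: For first-order: t = ln([azomethane]₀/[azomethane])/k
Step 2: t = ln(1.89/0.573)/0.045
Step 3: t = ln(3.298)/0.045
Step 4: t = 1.193/0.045 = 26.52 s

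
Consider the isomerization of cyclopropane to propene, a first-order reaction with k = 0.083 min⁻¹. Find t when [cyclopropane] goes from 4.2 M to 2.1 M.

8.351 min

Step 1: For first-order: t = ln([cyclopropane]₀/[cyclopropane])/k
Step 2: t = ln(4.2/2.1)/0.083
Step 3: t = ln(2)/0.083
Step 4: t = 0.6931/0.083 = 8.351 min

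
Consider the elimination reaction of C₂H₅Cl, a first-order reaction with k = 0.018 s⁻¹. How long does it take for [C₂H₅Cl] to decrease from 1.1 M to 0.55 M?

38.51 s

Step 1: For first-order: t = ln([C₂H₅Cl]₀/[C₂H₅Cl])/k
Step 2: t = ln(1.1/0.55)/0.018
Step 3: t = ln(2)/0.018
Step 4: t = 0.6931/0.018 = 38.51 s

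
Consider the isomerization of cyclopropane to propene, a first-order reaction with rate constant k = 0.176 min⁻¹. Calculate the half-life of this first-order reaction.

3.938 min

Step 1: For a first-order reaction, t₁/₂ = ln(2)/k
Step 2: t₁/₂ = ln(2)/0.176
Step 3: t₁/₂ = 0.6931/0.176 = 3.938 min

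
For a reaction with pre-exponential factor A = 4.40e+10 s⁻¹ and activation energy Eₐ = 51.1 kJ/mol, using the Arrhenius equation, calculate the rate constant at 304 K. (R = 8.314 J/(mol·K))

7.29e+01 s⁻¹

Step 1: Use the Arrhenius equation: k = A × exp(-Eₐ/RT)
Step 2: Convert Eₐ to J/mol: 51.1 kJ/mol = 51100 J/mol
Step 3: Calculate the exponent: -Eₐ/(RT) = -51100/(8.314 × 304) = -20.21796
Step 4: k = 4.40e+10 × exp(-20.21796)
Step 5: k = 4.40e+10 × 1.65749e-09 = 7.2930e+01 s⁻¹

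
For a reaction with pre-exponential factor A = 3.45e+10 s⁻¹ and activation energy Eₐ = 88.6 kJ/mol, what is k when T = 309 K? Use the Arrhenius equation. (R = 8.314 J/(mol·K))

3.63e-05 s⁻¹

Step 1: Use the Arrhenius equation: k = A × exp(-Eₐ/RT)
Step 2: Convert Eₐ to J/mol: 88.6 kJ/mol = 88600 J/mol
Step 3: Calculate the exponent: -Eₐ/(RT) = -88600/(8.314 × 309) = -34.48778
Step 4: k = 3.45e+10 × exp(-34.48778)
Step 5: k = 3.45e+10 × 1.05232e-15 = 3.6305e-05 s⁻¹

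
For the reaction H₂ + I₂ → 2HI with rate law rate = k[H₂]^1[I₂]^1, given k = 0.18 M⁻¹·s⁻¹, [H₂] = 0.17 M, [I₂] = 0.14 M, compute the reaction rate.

0.004284 M/s

Step 1: The rate law is rate = k[H₂]^1[I₂]^1
Step 2: Substitute: rate = 0.18 × (0.17)^1 × (0.14)^1
Step 3: rate = 0.18 × 0.17 × 0.14 = 0.004284 M/s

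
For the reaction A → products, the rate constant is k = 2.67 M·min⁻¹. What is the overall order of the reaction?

zeroth order (0)

Step 1: The units of k for an nth-order reaction are (concentration)^(1-n)·(time)⁻¹.
Step 2: Here k has units M·min⁻¹, so the concentration exponent is 1.
Step 3: 1 - n = 1 ⇒ n = 0. The reaction is zeroth order.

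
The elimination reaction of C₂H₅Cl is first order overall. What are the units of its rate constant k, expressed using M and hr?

hr⁻¹

Step 1: For overall order n, rate = k × (concentration)^n.
Step 2: Rate has units M·hr⁻¹; concentration term has units M^1.
Step 3: k = rate / (concentration)^n, so units of k = M^(1-1)·hr⁻¹ = hr⁻¹.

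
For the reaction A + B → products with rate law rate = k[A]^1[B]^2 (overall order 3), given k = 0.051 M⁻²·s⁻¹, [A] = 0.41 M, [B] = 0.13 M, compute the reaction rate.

0.0003534 M/s

Step 1: The rate law is rate = k[A]^1[B]^2, overall order = 1+2 = 3
Step 2: Substitute values: rate = 0.051 × (0.41)^1 × (0.13)^2
Step 3: rate = 0.051 × 0.41 × 0.0169 = 0.000353379 M/s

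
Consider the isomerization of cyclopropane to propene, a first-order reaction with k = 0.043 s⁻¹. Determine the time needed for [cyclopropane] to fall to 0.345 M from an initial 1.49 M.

34.02 s

Step 1: For first-order: t = ln([cyclopropane]₀/[cyclopropane])/k
Step 2: t = ln(1.49/0.345)/0.043
Step 3: t = ln(4.319)/0.043
Step 4: t = 1.463/0.043 = 34.02 s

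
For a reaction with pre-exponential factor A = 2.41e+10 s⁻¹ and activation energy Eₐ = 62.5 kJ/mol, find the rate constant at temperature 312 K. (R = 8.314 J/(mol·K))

8.28e-01 s⁻¹

Step 1: Use the Arrhenius equation: k = A × exp(-Eₐ/RT)
Step 2: Convert Eₐ to J/mol: 62.5 kJ/mol = 62500 J/mol
Step 3: Calculate the exponent: -Eₐ/(RT) = -62500/(8.314 × 312) = -24.09436
Step 4: k = 2.41e+10 × exp(-24.09436)
Step 5: k = 2.41e+10 × 3.43520e-11 = 8.2788e-01 s⁻¹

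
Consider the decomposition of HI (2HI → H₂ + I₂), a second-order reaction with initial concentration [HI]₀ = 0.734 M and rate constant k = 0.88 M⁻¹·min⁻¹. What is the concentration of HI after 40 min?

0.02735 M

Step 1: For a second-order reaction: 1/[HI] = 1/[HI]₀ + kt
Step 2: 1/[HI] = 1/0.734 + 0.88 × 40
Step 3: 1/[HI] = 1.362 + 35.2 = 36.56
Step 4: [HI] = 1/36.56 = 0.02735 M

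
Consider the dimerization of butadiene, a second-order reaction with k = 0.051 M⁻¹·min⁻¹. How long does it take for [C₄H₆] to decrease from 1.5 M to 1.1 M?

4.753 min

Step 1: For second-order: t = (1/[C₄H₆] - 1/[C₄H₆]₀)/k
Step 2: t = (1/1.1 - 1/1.5)/0.051
Step 3: t = (0.9091 - 0.6667)/0.051
Step 4: t = 0.2424/0.051 = 4.753 min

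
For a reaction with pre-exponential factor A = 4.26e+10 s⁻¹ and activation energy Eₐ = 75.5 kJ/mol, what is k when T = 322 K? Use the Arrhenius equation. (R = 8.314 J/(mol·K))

2.41e-02 s⁻¹

Step 1: Use the Arrhenius equation: k = A × exp(-Eₐ/RT)
Step 2: Convert Eₐ to J/mol: 75.5 kJ/mol = 75500 J/mol
Step 3: Calculate the exponent: -Eₐ/(RT) = -75500/(8.314 × 322) = -28.20207
Step 4: k = 4.26e+10 × exp(-28.20207)
Step 5: k = 4.26e+10 × 5.64933e-13 = 2.4066e-02 s⁻¹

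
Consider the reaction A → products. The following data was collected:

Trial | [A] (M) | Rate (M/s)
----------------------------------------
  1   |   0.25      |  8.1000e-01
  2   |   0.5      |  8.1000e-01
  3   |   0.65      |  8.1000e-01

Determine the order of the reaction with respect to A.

zeroth order (0)

Step 1: Compare trials - when concentration changes, rate stays constant.
Step 2: rate₂/rate₁ = 8.1000e-01/8.1000e-01 = 1
Step 3: [A]₂/[A]₁ = 0.5/0.25 = 2
Step 4: Since rate ratio ≈ (conc ratio)^0, the reaction is zeroth order.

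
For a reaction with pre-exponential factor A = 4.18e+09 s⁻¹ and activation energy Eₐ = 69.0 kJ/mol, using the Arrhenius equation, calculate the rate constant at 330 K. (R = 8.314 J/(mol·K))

5.00e-02 s⁻¹

Step 1: Use the Arrhenius equation: k = A × exp(-Eₐ/RT)
Step 2: Convert Eₐ to J/mol: 69.0 kJ/mol = 69000 J/mol
Step 3: Calculate the exponent: -Eₐ/(RT) = -69000/(8.314 × 330) = -25.14926
Step 4: k = 4.18e+09 × exp(-25.14926)
Step 5: k = 4.18e+09 × 1.19623e-11 = 5.0002e-02 s⁻¹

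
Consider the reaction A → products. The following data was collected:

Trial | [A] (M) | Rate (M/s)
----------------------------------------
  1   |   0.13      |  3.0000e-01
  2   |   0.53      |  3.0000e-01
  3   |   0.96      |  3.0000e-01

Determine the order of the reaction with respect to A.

zeroth order (0)

Step 1: Compare trials - when concentration changes, rate stays constant.
Step 2: rate₂/rate₁ = 3.0000e-01/3.0000e-01 = 1
Step 3: [A]₂/[A]₁ = 0.53/0.13 = 4.077
Step 4: Since rate ratio ≈ (conc ratio)^0, the reaction is zeroth order.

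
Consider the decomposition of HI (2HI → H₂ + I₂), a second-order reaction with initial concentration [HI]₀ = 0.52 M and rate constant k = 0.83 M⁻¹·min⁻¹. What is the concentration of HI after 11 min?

0.09047 M

Step 1: For a second-order reaction: 1/[HI] = 1/[HI]₀ + kt
Step 2: 1/[HI] = 1/0.52 + 0.83 × 11
Step 3: 1/[HI] = 1.923 + 9.13 = 11.05
Step 4: [HI] = 1/11.05 = 0.09047 M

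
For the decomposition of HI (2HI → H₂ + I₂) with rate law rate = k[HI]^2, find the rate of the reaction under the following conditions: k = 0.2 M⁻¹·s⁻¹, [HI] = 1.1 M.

0.242 M/s

Step 1: Identify the rate law: rate = k[HI]^2
Step 2: Substitute values: rate = 0.2 × (1.1)^2
Step 3: Calculate: rate = 0.2 × 1.21 = 0.242 M/s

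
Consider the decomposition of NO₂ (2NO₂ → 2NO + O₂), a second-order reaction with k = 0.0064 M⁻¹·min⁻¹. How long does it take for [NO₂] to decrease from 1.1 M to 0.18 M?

726 min

Step 1: For second-order: t = (1/[NO₂] - 1/[NO₂]₀)/k
Step 2: t = (1/0.18 - 1/1.1)/0.0064
Step 3: t = (5.556 - 0.9091)/0.0064
Step 4: t = 4.646/0.0064 = 726 min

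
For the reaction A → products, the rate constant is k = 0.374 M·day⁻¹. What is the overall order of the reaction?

zeroth order (0)

Step 1: The units of k for an nth-order reaction are (concentration)^(1-n)·(time)⁻¹.
Step 2: Here k has units M·day⁻¹, so the concentration exponent is 1.
Step 3: 1 - n = 1 ⇒ n = 0. The reaction is zeroth order.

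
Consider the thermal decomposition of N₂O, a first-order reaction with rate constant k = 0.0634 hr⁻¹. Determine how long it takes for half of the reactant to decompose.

10.93 hr

Step 1: For a first-order reaction, t₁/₂ = ln(2)/k
Step 2: t₁/₂ = ln(2)/0.0634
Step 3: t₁/₂ = 0.6931/0.0634 = 10.93 hr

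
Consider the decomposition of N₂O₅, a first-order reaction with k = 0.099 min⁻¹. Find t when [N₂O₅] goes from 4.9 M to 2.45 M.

7.001 min

Step 1: For first-order: t = ln([N₂O₅]₀/[N₂O₅])/k
Step 2: t = ln(4.9/2.45)/0.099
Step 3: t = ln(2)/0.099
Step 4: t = 0.6931/0.099 = 7.001 min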